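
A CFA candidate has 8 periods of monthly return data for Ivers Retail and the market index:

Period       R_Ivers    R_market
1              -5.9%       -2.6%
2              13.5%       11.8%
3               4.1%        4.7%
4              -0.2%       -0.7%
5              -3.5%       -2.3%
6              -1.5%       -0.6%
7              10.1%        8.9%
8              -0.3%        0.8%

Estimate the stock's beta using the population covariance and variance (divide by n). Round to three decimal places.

1.234

Mean R_i = (-5.9 + 13.5 + 4.1 − 0.2 − 3.5 − 1.5 + 10.1 − 0.3) / 8 = 2.0375%
Mean R_m = (-2.6 + 11.8 + 4.7 − 0.7 − 2.3 − 0.6 + 8.9 + 0.8) / 8 = 2.5000%
Σ(R_i − R̄_i)(R_m − R̄_m) = 251.9000  ⇒  Cov = 251.9000 / 8 = 31.4875
Σ(R_m − R̄_m)² = 204.0800  ⇒  Var(R_m) = 204.0800 / 8 = 25.5100
β = Cov / Var(R_m) = 31.4875 / 25.5100 = 1.2343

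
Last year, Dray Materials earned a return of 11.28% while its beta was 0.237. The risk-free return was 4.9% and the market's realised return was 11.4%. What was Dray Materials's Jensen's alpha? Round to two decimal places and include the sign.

Market excess return = 11.4% − 4.9% = 6.50%
CAPM benchmark = R_f + β(R_m − R_f) = 4.9% + 0.237 × 6.5% = 6.4405%
α = actual − benchmark = 11.28% − 6.4405% = +4.84%

+4.84%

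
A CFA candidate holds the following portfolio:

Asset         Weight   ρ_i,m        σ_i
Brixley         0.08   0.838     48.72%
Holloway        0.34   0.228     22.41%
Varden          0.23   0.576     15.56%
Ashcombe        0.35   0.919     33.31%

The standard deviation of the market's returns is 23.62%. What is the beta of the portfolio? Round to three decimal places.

β_Brixley = 0.838 × 48.72% / 23.62% = 1.7285
β_Holloway = 0.228 × 22.41% / 23.62% = 0.2163
β_Varden = 0.576 × 15.56% / 23.62% = 0.3794
β_Ashcombe = 0.919 × 33.31% / 23.62% = 1.2960
β_P = Σ w_i β_i = 0.08×1.7285 + 0.34×0.2163 + 0.23×0.3794 + 0.35×1.2960 = 0.7527

0.753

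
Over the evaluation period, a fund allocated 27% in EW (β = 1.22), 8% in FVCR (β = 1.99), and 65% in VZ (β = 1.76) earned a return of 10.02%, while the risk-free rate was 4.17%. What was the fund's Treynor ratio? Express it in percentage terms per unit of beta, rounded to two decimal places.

β_P = 0.27×1.22 + 0.08×1.99 + 0.65×1.76 = 1.6326
Treynor = (R_P − R_f) / β_P = (10.02% − 4.17%) / 1.6326 = 5.85% / 1.6326 = 3.58%

3.58%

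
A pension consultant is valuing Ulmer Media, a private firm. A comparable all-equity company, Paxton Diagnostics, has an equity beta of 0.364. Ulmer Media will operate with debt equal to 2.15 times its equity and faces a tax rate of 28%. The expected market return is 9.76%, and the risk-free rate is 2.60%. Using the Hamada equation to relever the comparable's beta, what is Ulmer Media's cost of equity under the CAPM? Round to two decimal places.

9.24%

β_L = β_U × [1 + (1 − t)(D/E)] = 0.364 × [1 + (1 − 0.28) × 2.15]
    = 0.364 × [1 + 0.72 × 2.15] = 0.364 × 2.5480 = 0.9275
MRP = 9.76% − 2.60% = 7.16%
E(R) = R_f + β_L × MRP = 2.60% + 0.9275 × 7.16% = 9.24%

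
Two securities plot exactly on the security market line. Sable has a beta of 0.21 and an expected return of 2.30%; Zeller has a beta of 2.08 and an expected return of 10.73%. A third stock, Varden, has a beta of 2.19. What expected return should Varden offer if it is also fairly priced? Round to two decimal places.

11.23%

MRP (SML slope) = (10.73% − 2.30%) / (2.08 − 0.21) = 8.43% / 1.87 = 4.5080%
R_f (intercept) = 2.30% − 0.21 × 4.5080% = 1.3533%
E(R_Varden) = R_f + β × MRP = 1.3533% + 2.19 × 4.5080% = 11.23%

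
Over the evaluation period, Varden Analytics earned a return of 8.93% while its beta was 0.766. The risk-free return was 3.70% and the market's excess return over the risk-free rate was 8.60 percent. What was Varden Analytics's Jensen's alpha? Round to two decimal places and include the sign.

CAPM benchmark = R_f + β(R_m − R_f) = 3.70% + 0.766 × 8.60% = 10.28760%
α = actual − benchmark = 8.93% − 10.28760% = -1.36%

-1.36%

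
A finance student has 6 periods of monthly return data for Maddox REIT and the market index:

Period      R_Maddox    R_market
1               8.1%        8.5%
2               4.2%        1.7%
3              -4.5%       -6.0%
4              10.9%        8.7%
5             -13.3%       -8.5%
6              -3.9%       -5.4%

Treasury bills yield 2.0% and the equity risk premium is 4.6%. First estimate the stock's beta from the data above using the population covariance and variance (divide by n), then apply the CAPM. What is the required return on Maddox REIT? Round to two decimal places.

7.30%

Mean R_i = (8.1 + 4.2 − 4.5 + 10.9 − 13.3 − 3.9) / 6 = 0.2500%
Mean R_m = (8.5 + 1.7 − 6.0 + 8.7 − 8.5 − 5.4) / 6 = -0.1667%
Σ(R_i − R̄_i)(R_m − R̄_m) = 332.1800  ⇒  Cov = 332.1800 / 6 = 55.3633
Σ(R_m − R̄_m)² = 288.0733  ⇒  Var(R_m) = 288.0733 / 6 = 48.0122
β = Cov / Var(R_m) = 55.3633 / 48.0122 = 1.1531
E(R) = R_f + β × MRP = 2.0% + 1.1531 × 4.6% = 7.30%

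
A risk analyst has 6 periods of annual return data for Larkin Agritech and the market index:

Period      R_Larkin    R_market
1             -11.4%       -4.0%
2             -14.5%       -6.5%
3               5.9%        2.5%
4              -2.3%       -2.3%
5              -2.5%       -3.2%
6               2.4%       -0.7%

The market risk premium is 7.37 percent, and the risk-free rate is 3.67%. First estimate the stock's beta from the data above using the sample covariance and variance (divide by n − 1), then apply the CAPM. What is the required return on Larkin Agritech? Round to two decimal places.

21.45%

Mean R_i = (-11.4 − 14.5 + 5.9 − 2.3 − 2.5 + 2.4) / 6 = -3.7333%
Mean R_m = (-4.0 − 6.5 + 2.5 − 2.3 − 3.2 − 0.7) / 6 = -2.3667%
Σ(R_i − R̄_i)(R_m − R̄_m) = 113.1967  ⇒  Cov = 113.1967 / 5 = 22.6393
Σ(R_m − R̄_m)² = 46.9133  ⇒  Var(R_m) = 46.9133 / 5 = 9.3827
β = Cov / Var(R_m) = 22.6393 / 9.3827 = 2.4129
E(R) = R_f + β × MRP = 3.67% + 2.4129 × 7.37% = 21.45%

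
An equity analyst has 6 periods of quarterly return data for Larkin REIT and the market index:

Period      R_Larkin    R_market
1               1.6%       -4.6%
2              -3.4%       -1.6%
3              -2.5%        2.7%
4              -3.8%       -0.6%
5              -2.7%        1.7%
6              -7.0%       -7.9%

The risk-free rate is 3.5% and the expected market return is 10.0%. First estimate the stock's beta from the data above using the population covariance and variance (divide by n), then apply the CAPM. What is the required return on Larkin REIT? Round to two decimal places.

Mean R_i = (1.6 − 3.4 − 2.5 − 3.8 − 2.7 − 7.0) / 6 = -2.9667%
Mean R_m = (-4.6 − 1.6 + 2.7 − 0.6 + 1.7 − 7.9) / 6 = -1.7167%
Σ(R_i − R̄_i)(R_m − R̄_m) = 13.7633  ⇒  Cov = 13.7633 / 6 = 2.2939
Σ(R_m − R̄_m)² = 78.9883  ⇒  Var(R_m) = 78.9883 / 6 = 13.1647
β = Cov / Var(R_m) = 2.2939 / 13.1647 = 0.1742
MRP = 10.0% − 3.5% = 6.50%
E(R) = R_f + β × MRP = 3.5% + 0.1742 × 6.5% = 4.63%

4.63%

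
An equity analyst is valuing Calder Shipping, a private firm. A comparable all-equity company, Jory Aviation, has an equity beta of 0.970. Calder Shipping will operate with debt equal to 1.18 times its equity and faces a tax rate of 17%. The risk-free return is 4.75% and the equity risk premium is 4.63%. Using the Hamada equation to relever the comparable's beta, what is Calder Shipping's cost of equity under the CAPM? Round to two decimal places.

13.64%

β_L = β_U × [1 + (1 − t)(D/E)] = 0.970 × [1 + (1 − 0.17) × 1.18]
    = 0.970 × [1 + 0.83 × 1.18] = 0.970 × 1.9794 = 1.9200
E(R) = R_f + β_L × MRP = 4.75% + 1.9200 × 4.63% = 13.64%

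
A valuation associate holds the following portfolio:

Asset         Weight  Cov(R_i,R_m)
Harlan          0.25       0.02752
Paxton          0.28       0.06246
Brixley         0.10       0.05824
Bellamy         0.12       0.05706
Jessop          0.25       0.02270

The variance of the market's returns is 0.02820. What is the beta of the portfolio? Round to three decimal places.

1.515

β_Harlan = 0.02752 / 0.02820 = 0.9759
β_Paxton = 0.06246 / 0.02820 = 2.2149
β_Brixley = 0.05824 / 0.02820 = 2.0652
β_Bellamy = 0.05706 / 0.02820 = 2.0234
β_Jessop = 0.02270 / 0.02820 = 0.8050
β_P = Σ w_i β_i = 0.25×0.9759 + 0.28×2.2149 + 0.10×2.0652 + 0.12×2.0234 + 0.25×0.8050 = 1.5147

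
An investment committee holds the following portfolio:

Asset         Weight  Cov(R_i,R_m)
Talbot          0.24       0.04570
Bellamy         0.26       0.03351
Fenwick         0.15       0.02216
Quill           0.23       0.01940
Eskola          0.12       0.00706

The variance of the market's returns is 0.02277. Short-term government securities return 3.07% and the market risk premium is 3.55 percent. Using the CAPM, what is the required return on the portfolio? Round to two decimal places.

β_Talbot = 0.04570 / 0.02277 = 2.0070
β_Bellamy = 0.03351 / 0.02277 = 1.4717
β_Fenwick = 0.02216 / 0.02277 = 0.9732
β_Quill = 0.01940 / 0.02277 = 0.8520
β_Eskola = 0.00706 / 0.02277 = 0.3101
β_P = Σ w_i β_i = 0.24×2.0070 + 0.26×1.4717 + 0.15×0.9732 + 0.23×0.8520 + 0.12×0.3101 = 1.2435
E(R_P) = R_f + β_P × MRP = 3.07% + 1.2435 × 3.55% = 7.48%

7.48%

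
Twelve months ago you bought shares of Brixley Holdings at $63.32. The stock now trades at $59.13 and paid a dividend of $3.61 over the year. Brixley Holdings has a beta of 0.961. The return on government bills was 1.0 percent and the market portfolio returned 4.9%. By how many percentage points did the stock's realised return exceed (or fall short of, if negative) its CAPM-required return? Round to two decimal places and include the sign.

Realised HPR = (P1 + D1 − P0) / P0 = (59.13 + 3.61 − 63.32) / 63.32 = -0.58 / 63.32 = -0.9160%
MRP = 4.9% − 1.0% = 3.90%
CAPM required = R_f + β·MRP = 1.0% + 0.961 × 3.9% = 4.7479%
α = realised − required = -0.9160% − 4.7479% = -5.66%

-5.66%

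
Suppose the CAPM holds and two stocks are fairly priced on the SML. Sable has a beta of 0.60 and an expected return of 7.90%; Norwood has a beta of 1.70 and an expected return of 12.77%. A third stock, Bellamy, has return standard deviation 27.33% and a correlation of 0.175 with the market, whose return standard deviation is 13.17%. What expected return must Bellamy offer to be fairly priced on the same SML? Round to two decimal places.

MRP = (12.77% − 7.90%) / (1.70 − 0.60) = 4.4273%
R_f = 7.90% − 0.60 × 4.4273% = 5.2436%
β_Bellamy = ρ·σ_i/σ_m = 0.175 × 27.33 / 13.17 = 0.3632
E(R_Bellamy) = R_f + β × MRP = 5.2436% + 0.3632 × 4.4273% = 6.85%

6.85%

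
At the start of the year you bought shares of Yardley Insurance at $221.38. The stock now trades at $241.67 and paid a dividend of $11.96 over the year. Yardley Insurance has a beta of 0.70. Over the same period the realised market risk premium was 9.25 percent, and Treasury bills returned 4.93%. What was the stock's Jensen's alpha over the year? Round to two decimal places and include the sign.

Realised HPR = (P1 + D1 − P0) / P0 = (241.67 + 11.96 − 221.38) / 221.38 = 32.25 / 221.38 = 14.5677%
CAPM required = R_f + β·MRP = 4.93% + 0.70 × 9.25% = 11.4050%
α = realised − required = 14.5677% − 11.4050% = +3.16%

+3.16%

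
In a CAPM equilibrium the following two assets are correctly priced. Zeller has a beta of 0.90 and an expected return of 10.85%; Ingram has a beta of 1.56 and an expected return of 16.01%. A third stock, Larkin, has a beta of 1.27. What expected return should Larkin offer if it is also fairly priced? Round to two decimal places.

13.74%

MRP (SML slope) = (16.01% − 10.85%) / (1.56 − 0.90) = 5.16% / 0.66 = 7.8182%
R_f (intercept) = 10.85% − 0.90 × 7.8182% = 3.8136%
E(R_Larkin) = R_f + β × MRP = 3.8136% + 1.27 × 7.8182% = 13.74%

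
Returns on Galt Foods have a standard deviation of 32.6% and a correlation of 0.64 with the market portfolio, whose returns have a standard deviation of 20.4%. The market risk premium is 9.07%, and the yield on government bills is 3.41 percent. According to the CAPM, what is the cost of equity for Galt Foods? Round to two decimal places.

12.69%

β = ρ × σ_i / σ_m = 0.64 × 32.6% / 20.4% = 1.0227
E(R) = 3.41% + 1.0227 × 9.07% = 12.69%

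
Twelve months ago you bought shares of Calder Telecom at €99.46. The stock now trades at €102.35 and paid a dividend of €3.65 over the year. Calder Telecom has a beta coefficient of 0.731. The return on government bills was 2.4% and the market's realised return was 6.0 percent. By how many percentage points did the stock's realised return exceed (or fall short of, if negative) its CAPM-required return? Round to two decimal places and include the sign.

Realised HPR = (P1 + D1 − P0) / P0 = (102.35 + 3.65 − 99.46) / 99.46 = 6.54 / 99.46 = 6.5755%
MRP = 6.0% − 2.4% = 3.60%
CAPM required = R_f + β·MRP = 2.4% + 0.731 × 3.6% = 5.0316%
α = realised − required = 6.5755% − 5.0316% = +1.54%

+1.54%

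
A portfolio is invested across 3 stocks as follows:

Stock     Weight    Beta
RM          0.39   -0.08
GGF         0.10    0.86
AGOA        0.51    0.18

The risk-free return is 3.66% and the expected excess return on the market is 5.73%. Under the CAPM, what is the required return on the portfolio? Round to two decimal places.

β_P = Σ w_i β_i = 0.39×-0.08 + 0.10×0.86 + 0.51×0.18 = 0.1466
E(R_P) = R_f + β_P × MRP = 3.66% + 0.1466 × 5.73% = 4.50%

4.50%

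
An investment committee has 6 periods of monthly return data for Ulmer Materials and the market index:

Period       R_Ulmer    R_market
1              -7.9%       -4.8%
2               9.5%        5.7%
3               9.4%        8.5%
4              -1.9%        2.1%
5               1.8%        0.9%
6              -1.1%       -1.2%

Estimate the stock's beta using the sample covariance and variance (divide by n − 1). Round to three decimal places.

Mean R_i = (-7.9 + 9.5 + 9.4 − 1.9 + 1.8 − 1.1) / 6 = 1.6333%
Mean R_m = (-4.8 + 5.7 + 8.5 + 2.1 + 0.9 − 1.2) / 6 = 1.8667%
Σ(R_i − R̄_i)(R_m − R̄_m) = 152.6267  ⇒  Cov = 152.6267 / 5 = 30.5253
Σ(R_m − R̄_m)² = 113.5333  ⇒  Var(R_m) = 113.5333 / 5 = 22.7067
β = Cov / Var(R_m) = 30.5253 / 22.7067 = 1.3443

1.344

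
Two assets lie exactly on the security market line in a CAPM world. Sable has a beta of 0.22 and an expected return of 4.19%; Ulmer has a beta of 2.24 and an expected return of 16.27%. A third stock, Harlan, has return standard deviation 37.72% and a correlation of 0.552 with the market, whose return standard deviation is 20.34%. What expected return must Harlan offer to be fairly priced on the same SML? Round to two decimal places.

MRP = (16.27% − 4.19%) / (2.24 − 0.22) = 5.9802%
R_f = 4.19% − 0.22 × 5.9802% = 2.8744%
β_Harlan = ρ·σ_i/σ_m = 0.552 × 37.72 / 20.34 = 1.0237
E(R_Harlan) = R_f + β × MRP = 2.8744% + 1.0237 × 5.9802% = 9.00%

9.00%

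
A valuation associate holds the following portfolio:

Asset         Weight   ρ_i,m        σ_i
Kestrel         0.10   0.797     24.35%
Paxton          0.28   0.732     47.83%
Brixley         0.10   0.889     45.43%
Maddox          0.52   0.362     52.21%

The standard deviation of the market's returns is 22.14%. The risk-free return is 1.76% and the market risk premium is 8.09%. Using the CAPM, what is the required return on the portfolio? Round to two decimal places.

β_Kestrel = 0.797 × 24.35% / 22.14% = 0.8766
β_Paxton = 0.732 × 47.83% / 22.14% = 1.5814
β_Brixley = 0.889 × 45.43% / 22.14% = 1.8242
β_Maddox = 0.362 × 52.21% / 22.14% = 0.8537
β_P = Σ w_i β_i = 0.10×0.8766 + 0.28×1.5814 + 0.10×1.8242 + 0.52×0.8537 = 1.1568
E(R_P) = R_f + β_P × MRP = 1.76% + 1.1568 × 8.09% = 11.12%

11.12%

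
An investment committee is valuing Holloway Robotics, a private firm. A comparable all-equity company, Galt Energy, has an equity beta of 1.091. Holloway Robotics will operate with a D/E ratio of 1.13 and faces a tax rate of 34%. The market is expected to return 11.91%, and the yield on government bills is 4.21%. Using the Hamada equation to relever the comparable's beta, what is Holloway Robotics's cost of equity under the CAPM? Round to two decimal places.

β_L = β_U × [1 + (1 − t)(D/E)] = 1.091 × [1 + (1 − 0.34) × 1.13]
    = 1.091 × [1 + 0.66 × 1.13] = 1.091 × 1.7458 = 1.9047
MRP = 11.91% − 4.21% = 7.70%
E(R) = R_f + β_L × MRP = 4.21% + 1.9047 × 7.70% = 18.88%

18.88%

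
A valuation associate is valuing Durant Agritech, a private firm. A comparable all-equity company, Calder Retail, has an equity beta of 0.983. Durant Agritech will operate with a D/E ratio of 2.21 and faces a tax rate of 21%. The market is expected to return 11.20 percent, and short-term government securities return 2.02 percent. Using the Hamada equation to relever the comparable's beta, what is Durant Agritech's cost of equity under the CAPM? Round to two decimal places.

β_L = β_U × [1 + (1 − t)(D/E)] = 0.983 × [1 + (1 − 0.21) × 2.21]
    = 0.983 × [1 + 0.79 × 2.21] = 0.983 × 2.7459 = 2.6992
MRP = 11.20% − 2.02% = 9.18%
E(R) = R_f + β_L × MRP = 2.02% + 2.6992 × 9.18% = 26.80%

26.80%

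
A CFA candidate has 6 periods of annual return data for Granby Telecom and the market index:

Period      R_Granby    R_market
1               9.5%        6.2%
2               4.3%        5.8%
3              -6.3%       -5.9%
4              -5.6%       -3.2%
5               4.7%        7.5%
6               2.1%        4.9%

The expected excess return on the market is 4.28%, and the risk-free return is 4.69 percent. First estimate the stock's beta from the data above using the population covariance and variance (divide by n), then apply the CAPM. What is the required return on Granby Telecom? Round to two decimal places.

Mean R_i = (9.5 + 4.3 − 6.3 − 5.6 + 4.7 + 2.1) / 6 = 1.4500%
Mean R_m = (6.2 + 5.8 − 5.9 − 3.2 + 7.5 + 4.9) / 6 = 2.5500%
Σ(R_i − R̄_i)(R_m − R̄_m) = 162.2850  ⇒  Cov = 162.2850 / 6 = 27.0475
Σ(R_m − R̄_m)² = 158.3750  ⇒  Var(R_m) = 158.3750 / 6 = 26.3958
β = Cov / Var(R_m) = 27.0475 / 26.3958 = 1.0247
E(R) = R_f + β × MRP = 4.69% + 1.0247 × 4.28% = 9.08%

9.08%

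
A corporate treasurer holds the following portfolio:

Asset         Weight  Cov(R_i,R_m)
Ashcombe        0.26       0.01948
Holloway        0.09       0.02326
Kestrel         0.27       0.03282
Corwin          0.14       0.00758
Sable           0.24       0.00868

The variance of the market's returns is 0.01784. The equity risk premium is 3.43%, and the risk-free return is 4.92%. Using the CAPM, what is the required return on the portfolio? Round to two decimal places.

β_Ashcombe = 0.01948 / 0.01784 = 1.0919
β_Holloway = 0.02326 / 0.01784 = 1.3038
β_Kestrel = 0.03282 / 0.01784 = 1.8397
β_Corwin = 0.00758 / 0.01784 = 0.4249
β_Sable = 0.00868 / 0.01784 = 0.4865
β_P = Σ w_i β_i = 0.26×1.0919 + 0.09×1.3038 + 0.27×1.8397 + 0.14×0.4249 + 0.24×0.4865 = 1.0742
E(R_P) = R_f + β_P × MRP = 4.92% + 1.0742 × 3.43% = 8.60%

8.60%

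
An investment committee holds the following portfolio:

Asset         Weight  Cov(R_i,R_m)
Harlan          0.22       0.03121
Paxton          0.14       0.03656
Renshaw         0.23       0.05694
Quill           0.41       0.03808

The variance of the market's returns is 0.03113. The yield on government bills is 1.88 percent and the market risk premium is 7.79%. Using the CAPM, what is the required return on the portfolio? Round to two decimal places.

β_Harlan = 0.03121 / 0.03113 = 1.0026
β_Paxton = 0.03656 / 0.03113 = 1.1744
β_Renshaw = 0.05694 / 0.03113 = 1.8291
β_Quill = 0.03808 / 0.03113 = 1.2233
β_P = Σ w_i β_i = 0.22×1.0026 + 0.14×1.1744 + 0.23×1.8291 + 0.41×1.2233 = 1.3072
E(R_P) = R_f + β_P × MRP = 1.88% + 1.3072 × 7.79% = 12.06%

12.06%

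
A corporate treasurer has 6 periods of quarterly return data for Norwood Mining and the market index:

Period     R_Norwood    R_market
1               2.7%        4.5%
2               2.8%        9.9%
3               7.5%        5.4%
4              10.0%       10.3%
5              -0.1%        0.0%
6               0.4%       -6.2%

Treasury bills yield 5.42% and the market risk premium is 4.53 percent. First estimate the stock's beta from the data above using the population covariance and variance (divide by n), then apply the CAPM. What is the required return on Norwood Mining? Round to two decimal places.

Mean R_i = (2.7 + 2.8 + 7.5 + 10.0 − 0.1 + 0.4) / 6 = 3.8833%
Mean R_m = (4.5 + 9.9 + 5.4 + 10.3 + 0.0 − 6.2) / 6 = 3.9833%
Σ(R_i − R̄_i)(R_m − R̄_m) = 88.0783  ⇒  Cov = 88.0783 / 6 = 14.6797
Σ(R_m − R̄_m)² = 196.7483  ⇒  Var(R_m) = 196.7483 / 6 = 32.7914
β = Cov / Var(R_m) = 14.6797 / 32.7914 = 0.4477
E(R) = R_f + β × MRP = 5.42% + 0.4477 × 4.53% = 7.45%

7.45%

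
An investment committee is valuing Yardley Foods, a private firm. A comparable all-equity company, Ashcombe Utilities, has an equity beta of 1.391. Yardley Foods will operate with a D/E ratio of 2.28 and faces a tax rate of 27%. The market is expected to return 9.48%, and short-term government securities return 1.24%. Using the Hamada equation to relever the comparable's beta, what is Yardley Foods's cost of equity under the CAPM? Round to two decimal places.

31.78%

β_L = β_U × [1 + (1 − t)(D/E)] = 1.391 × [1 + (1 − 0.27) × 2.28]
    = 1.391 × [1 + 0.73 × 2.28] = 1.391 × 2.6644 = 3.7062
MRP = 9.48% − 1.24% = 8.24%
E(R) = R_f + β_L × MRP = 1.24% + 3.7062 × 8.24% = 31.78%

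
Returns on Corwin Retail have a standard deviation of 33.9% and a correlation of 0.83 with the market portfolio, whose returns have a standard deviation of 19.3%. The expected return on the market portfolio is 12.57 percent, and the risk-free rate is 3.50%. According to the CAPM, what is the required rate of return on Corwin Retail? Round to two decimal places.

16.72%

β = ρ × σ_i / σ_m = 0.83 × 33.9% / 19.3% = 1.4579
MRP = 12.57% − 3.50% = 9.07%
E(R) = 3.50% + 1.4579 × 9.07% = 16.72%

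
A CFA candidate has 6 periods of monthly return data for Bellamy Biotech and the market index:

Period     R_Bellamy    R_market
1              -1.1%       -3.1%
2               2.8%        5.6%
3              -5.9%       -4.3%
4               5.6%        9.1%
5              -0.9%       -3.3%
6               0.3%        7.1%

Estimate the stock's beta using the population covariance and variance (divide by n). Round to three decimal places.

Mean R_i = (-1.1 + 2.8 − 5.9 + 5.6 − 0.9 + 0.3) / 6 = 0.1333%
Mean R_m = (-3.1 + 5.6 − 4.3 + 9.1 − 3.3 + 7.1) / 6 = 1.8500%
Σ(R_i − R̄_i)(R_m − R̄_m) = 99.0400  ⇒  Cov = 99.0400 / 6 = 16.5067
Σ(R_m − R̄_m)² = 183.0350  ⇒  Var(R_m) = 183.0350 / 6 = 30.5058
β = Cov / Var(R_m) = 16.5067 / 30.5058 = 0.5411

0.541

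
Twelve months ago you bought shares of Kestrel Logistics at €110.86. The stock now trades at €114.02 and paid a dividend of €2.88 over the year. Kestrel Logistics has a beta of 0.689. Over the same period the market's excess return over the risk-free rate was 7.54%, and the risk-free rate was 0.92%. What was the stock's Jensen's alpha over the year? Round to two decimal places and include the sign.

Realised HPR = (P1 + D1 − P0) / P0 = (114.02 + 2.88 − 110.86) / 110.86 = 6.04 / 110.86 = 5.4483%
CAPM required = R_f + β·MRP = 0.92% + 0.689 × 7.54% = 6.11506%
α = realised − required = 5.4483% − 6.11506% = -0.67%

-0.67%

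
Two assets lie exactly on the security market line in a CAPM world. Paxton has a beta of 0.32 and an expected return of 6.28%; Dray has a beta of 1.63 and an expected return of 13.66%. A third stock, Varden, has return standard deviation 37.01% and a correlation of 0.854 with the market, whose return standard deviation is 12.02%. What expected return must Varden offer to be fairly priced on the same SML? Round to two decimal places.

19.29%

MRP = (13.66% − 6.28%) / (1.63 − 0.32) = 5.6336%
R_f = 6.28% − 0.32 × 5.6336% = 4.4772%
β_Varden = ρ·σ_i/σ_m = 0.854 × 37.01 / 12.02 = 2.6295
E(R_Varden) = R_f + β × MRP = 4.4772% + 2.6295 × 5.6336% = 19.29%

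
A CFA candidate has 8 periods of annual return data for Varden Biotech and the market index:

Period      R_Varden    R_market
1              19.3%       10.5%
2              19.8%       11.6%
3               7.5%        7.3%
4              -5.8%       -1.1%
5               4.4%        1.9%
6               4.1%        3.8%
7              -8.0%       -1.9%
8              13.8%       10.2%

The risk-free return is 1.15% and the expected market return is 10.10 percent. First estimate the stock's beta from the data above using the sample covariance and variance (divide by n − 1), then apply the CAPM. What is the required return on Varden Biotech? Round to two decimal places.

Mean R_i = (19.3 + 19.8 + 7.5 − 5.8 + 4.4 + 4.1 − 8.0 + 13.8) / 8 = 6.8875%
Mean R_m = (10.5 + 11.6 + 7.3 − 1.1 + 1.9 + 3.8 − 1.9 + 10.2) / 8 = 5.2875%
Σ(R_i − R̄_i)(R_m − R̄_m) = 382.0188  ⇒  Cov = 382.0188 / 7 = 54.5741
Σ(R_m − R̄_m)² = 201.3488  ⇒  Var(R_m) = 201.3488 / 7 = 28.7641
β = Cov / Var(R_m) = 54.5741 / 28.7641 = 1.8973
MRP = 10.10% − 1.15% = 8.95%
E(R) = R_f + β × MRP = 1.15% + 1.8973 × 8.95% = 18.13%

18.13%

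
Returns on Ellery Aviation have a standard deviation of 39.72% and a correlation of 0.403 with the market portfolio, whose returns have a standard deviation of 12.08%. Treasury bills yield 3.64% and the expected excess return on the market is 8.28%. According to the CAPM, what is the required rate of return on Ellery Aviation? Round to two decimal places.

β = ρ × σ_i / σ_m = 0.403 × 39.72% / 12.08% = 1.3251
E(R) = 3.64% + 1.3251 × 8.28% = 14.61%

14.61%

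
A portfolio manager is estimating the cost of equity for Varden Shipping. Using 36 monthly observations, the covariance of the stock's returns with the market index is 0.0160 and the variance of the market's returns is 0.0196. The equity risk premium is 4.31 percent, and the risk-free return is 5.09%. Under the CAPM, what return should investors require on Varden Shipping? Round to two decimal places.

8.61%

β = Cov(R_i, R_m) / Var(R_m) = 0.0160 / 0.0196 = 0.8163
E(R) = R_f + β × MRP = 5.09% + 0.8163 × 4.31% = 8.61%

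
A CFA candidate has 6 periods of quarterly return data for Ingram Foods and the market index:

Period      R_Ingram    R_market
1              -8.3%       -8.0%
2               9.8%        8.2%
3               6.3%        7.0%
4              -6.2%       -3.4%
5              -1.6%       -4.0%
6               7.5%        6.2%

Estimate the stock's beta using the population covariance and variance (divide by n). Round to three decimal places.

1.071

Mean R_i = (-8.3 + 9.8 + 6.3 − 6.2 − 1.6 + 7.5) / 6 = 1.2500%
Mean R_m = (-8.0 + 8.2 + 7.0 − 3.4 − 4.0 + 6.2) / 6 = 1.0000%
Σ(R_i − R̄_i)(R_m − R̄_m) = 257.3400  ⇒  Cov = 257.3400 / 6 = 42.8900
Σ(R_m − R̄_m)² = 240.2400  ⇒  Var(R_m) = 240.2400 / 6 = 40.0400
β = Cov / Var(R_m) = 42.8900 / 40.0400 = 1.0712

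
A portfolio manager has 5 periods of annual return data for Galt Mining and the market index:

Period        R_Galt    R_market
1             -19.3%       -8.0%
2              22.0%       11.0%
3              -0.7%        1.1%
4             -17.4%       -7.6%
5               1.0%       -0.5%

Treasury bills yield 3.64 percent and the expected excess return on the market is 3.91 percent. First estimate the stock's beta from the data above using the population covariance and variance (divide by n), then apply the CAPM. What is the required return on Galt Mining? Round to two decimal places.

Mean R_i = (-19.3 + 22.0 − 0.7 − 17.4 + 1.0) / 5 = -2.8800%
Mean R_m = (-8.0 + 11.0 + 1.1 − 7.6 − 0.5) / 5 = -0.8000%
Σ(R_i − R̄_i)(R_m − R̄_m) = 515.8500  ⇒  Cov = 515.8500 / 5 = 103.1700
Σ(R_m − R̄_m)² = 241.0200  ⇒  Var(R_m) = 241.0200 / 5 = 48.2040
β = Cov / Var(R_m) = 103.1700 / 48.2040 = 2.1403
E(R) = R_f + β × MRP = 3.64% + 2.1403 × 3.91% = 12.01%

12.01%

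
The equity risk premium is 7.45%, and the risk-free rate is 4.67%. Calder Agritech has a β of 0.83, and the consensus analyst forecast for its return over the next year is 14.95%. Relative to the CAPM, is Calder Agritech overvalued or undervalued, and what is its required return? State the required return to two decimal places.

Undervalued; required return 10.85%

Required return = R_f + β·MRP = 4.67% + 0.83 × 7.45% = 10.85%
Forecast 14.95% > required 10.85% → the stock plots above the SML → undervalued.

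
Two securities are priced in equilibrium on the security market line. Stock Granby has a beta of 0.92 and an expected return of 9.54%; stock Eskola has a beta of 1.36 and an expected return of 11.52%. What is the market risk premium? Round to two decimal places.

Both satisfy E(R) = R_f + β·MRP, so the slope of the SML is
MRP = (11.52% − 9.54%) / (1.36 − 0.92) = 1.98% / 0.44 = 4.5000%

4.50%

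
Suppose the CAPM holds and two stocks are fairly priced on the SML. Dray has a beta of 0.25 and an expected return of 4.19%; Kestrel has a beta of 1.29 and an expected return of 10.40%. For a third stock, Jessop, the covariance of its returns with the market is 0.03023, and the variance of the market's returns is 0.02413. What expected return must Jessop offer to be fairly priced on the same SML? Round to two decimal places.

10.18%

MRP = (10.40% − 4.19%) / (1.29 − 0.25) = 5.9712%
R_f = 4.19% − 0.25 × 5.9712% = 2.6972%
β_Jessop = Cov / Var(R_m) = 0.03023 / 0.02413 = 1.2528
E(R_Jessop) = R_f + β × MRP = 2.6972% + 1.2528 × 5.9712% = 10.18%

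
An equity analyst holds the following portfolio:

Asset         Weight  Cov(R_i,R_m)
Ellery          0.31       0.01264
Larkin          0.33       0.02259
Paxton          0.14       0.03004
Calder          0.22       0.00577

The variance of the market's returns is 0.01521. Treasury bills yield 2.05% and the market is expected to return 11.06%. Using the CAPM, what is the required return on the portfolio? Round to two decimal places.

12.03%

β_Ellery = 0.01264 / 0.01521 = 0.8310
β_Larkin = 0.02259 / 0.01521 = 1.4852
β_Paxton = 0.03004 / 0.01521 = 1.9750
β_Calder = 0.00577 / 0.01521 = 0.3794
β_P = Σ w_i β_i = 0.31×0.8310 + 0.33×1.4852 + 0.14×1.9750 + 0.22×0.3794 = 1.1077
MRP = 11.06% − 2.05% = 9.01%
E(R_P) = R_f + β_P × MRP = 2.05% + 1.1077 × 9.01% = 12.03%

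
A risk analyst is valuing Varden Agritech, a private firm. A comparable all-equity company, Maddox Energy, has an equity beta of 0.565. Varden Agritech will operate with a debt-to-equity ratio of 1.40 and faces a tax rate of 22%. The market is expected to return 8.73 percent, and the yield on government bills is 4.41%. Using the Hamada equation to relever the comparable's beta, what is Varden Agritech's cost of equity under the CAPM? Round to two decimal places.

9.52%

β_L = β_U × [1 + (1 − t)(D/E)] = 0.565 × [1 + (1 − 0.22) × 1.40]
    = 0.565 × [1 + 0.78 × 1.40] = 0.565 × 2.0920 = 1.1820
MRP = 8.73% − 4.41% = 4.32%
E(R) = R_f + β_L × MRP = 4.41% + 1.1820 × 4.32% = 9.52%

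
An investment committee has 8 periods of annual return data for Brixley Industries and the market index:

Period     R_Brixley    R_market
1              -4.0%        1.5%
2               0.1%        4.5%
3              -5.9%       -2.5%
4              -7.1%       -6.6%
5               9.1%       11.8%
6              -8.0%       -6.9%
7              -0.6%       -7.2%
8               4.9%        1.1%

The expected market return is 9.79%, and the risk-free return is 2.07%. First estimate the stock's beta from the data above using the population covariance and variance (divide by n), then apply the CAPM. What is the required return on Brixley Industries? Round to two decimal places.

Mean R_i = (-4.0 + 0.1 − 5.9 − 7.1 + 9.1 − 8.0 − 0.6 + 4.9) / 8 = -1.4375%
Mean R_m = (1.5 + 4.5 − 2.5 − 6.6 + 11.8 − 6.9 − 7.2 + 1.1) / 8 = -0.5375%
Σ(R_i − R̄_i)(R_m − R̄_m) = 222.1688  ⇒  Cov = 222.1688 / 8 = 27.7711
Σ(R_m − R̄_m)² = 309.8988  ⇒  Var(R_m) = 309.8988 / 8 = 38.7374
β = Cov / Var(R_m) = 27.7711 / 38.7374 = 0.7169
MRP = 9.79% − 2.07% = 7.72%
E(R) = R_f + β × MRP = 2.07% + 0.7169 × 7.72% = 7.60%

7.60%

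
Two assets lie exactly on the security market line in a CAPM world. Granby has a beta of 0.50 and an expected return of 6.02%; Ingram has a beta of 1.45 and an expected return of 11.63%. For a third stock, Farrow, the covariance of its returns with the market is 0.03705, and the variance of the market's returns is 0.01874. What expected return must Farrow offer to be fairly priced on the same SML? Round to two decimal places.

MRP = (11.63% − 6.02%) / (1.45 − 0.50) = 5.9053%
R_f = 6.02% − 0.50 × 5.9053% = 3.0674%
β_Farrow = Cov / Var(R_m) = 0.03705 / 0.01874 = 1.9771
E(R_Farrow) = R_f + β × MRP = 3.0674% + 1.9771 × 5.9053% = 14.74%

14.74%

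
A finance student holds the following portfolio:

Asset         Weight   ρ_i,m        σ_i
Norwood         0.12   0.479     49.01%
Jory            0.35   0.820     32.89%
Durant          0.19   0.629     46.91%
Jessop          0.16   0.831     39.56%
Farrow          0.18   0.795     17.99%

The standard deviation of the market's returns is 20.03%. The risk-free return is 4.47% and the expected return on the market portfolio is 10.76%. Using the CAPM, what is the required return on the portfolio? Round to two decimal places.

β_Norwood = 0.479 × 49.01% / 20.03% = 1.1720
β_Jory = 0.820 × 32.89% / 20.03% = 1.3465
β_Durant = 0.629 × 46.91% / 20.03% = 1.4731
β_Jessop = 0.831 × 39.56% / 20.03% = 1.6413
β_Farrow = 0.795 × 17.99% / 20.03% = 0.7140
β_P = Σ w_i β_i = 0.12×1.1720 + 0.35×1.3465 + 0.19×1.4731 + 0.16×1.6413 + 0.18×0.7140 = 1.2829
MRP = 10.76% − 4.47% = 6.29%
E(R_P) = R_f + β_P × MRP = 4.47% + 1.2829 × 6.29% = 12.54%

12.54%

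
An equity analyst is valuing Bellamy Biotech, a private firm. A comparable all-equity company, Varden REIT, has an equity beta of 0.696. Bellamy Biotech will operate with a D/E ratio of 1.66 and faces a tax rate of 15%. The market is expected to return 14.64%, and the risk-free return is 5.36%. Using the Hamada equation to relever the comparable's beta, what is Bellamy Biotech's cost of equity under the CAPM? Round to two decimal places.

20.93%

β_L = β_U × [1 + (1 − t)(D/E)] = 0.696 × [1 + (1 − 0.15) × 1.66]
    = 0.696 × [1 + 0.85 × 1.66] = 0.696 × 2.4110 = 1.6781
MRP = 14.64% − 5.36% = 9.28%
E(R) = R_f + β_L × MRP = 5.36% + 1.6781 × 9.28% = 20.93%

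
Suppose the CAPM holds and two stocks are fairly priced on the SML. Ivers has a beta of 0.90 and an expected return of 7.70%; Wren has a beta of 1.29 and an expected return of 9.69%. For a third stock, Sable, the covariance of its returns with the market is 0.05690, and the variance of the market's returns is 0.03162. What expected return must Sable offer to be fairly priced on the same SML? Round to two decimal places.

MRP = (9.69% − 7.70%) / (1.29 − 0.90) = 5.1026%
R_f = 7.70% − 0.90 × 5.1026% = 3.1077%
β_Sable = Cov / Var(R_m) = 0.05690 / 0.03162 = 1.7995
E(R_Sable) = R_f + β × MRP = 3.1077% + 1.7995 × 5.1026% = 12.29%

12.29%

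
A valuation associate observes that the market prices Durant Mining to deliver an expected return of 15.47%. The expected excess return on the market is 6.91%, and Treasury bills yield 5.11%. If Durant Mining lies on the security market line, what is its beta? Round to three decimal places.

1.499

β = (E(R) − R_f) / MRP = (15.47% − 5.11%) / 6.91% = 10.36% / 6.91% = 1.499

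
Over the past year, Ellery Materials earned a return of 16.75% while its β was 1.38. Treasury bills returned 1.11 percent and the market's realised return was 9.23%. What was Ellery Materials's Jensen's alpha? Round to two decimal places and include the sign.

+4.43%

Market excess return = 9.23% − 1.11% = 8.12%
CAPM benchmark = R_f + β(R_m − R_f) = 1.11% + 1.38 × 8.12% = 12.3156%
α = actual − benchmark = 16.75% − 12.3156% = +4.43%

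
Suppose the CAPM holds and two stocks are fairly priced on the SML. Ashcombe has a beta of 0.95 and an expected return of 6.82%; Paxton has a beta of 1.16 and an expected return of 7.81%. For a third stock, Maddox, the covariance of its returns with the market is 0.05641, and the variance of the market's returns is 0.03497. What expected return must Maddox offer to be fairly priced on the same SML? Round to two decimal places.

9.95%

MRP = (7.81% − 6.82%) / (1.16 − 0.95) = 4.7143%
R_f = 6.82% − 0.95 × 4.7143% = 2.3414%
β_Maddox = Cov / Var(R_m) = 0.05641 / 0.03497 = 1.6131
E(R_Maddox) = R_f + β × MRP = 2.3414% + 1.6131 × 4.7143% = 9.95%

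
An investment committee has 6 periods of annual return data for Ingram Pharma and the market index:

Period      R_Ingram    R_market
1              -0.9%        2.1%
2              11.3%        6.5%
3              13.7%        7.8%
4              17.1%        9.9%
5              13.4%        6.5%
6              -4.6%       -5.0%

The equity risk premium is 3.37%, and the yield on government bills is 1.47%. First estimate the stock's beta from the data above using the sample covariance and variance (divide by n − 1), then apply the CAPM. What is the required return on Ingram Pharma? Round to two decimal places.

Mean R_i = (-0.9 + 11.3 + 13.7 + 17.1 + 13.4 − 4.6) / 6 = 8.3333%
Mean R_m = (2.1 + 6.5 + 7.8 + 9.9 + 6.5 − 5.0) / 6 = 4.6333%
Σ(R_i − R̄_i)(R_m − R̄_m) = 226.1433  ⇒  Cov = 226.1433 / 5 = 45.2287
Σ(R_m − R̄_m)² = 143.9533  ⇒  Var(R_m) = 143.9533 / 5 = 28.7907
β = Cov / Var(R_m) = 45.2287 / 28.7907 = 1.5709
E(R) = R_f + β × MRP = 1.47% + 1.5709 × 3.37% = 6.76%

6.76%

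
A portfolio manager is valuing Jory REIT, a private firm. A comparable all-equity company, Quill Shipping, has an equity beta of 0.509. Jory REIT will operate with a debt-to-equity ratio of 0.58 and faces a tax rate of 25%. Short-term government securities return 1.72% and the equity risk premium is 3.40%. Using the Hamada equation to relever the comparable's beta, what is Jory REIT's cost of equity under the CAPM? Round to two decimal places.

4.20%

β_L = β_U × [1 + (1 − t)(D/E)] = 0.509 × [1 + (1 − 0.25) × 0.58]
    = 0.509 × [1 + 0.75 × 0.58] = 0.509 × 1.4350 = 0.7304
E(R) = R_f + β_L × MRP = 1.72% + 0.7304 × 3.40% = 4.20%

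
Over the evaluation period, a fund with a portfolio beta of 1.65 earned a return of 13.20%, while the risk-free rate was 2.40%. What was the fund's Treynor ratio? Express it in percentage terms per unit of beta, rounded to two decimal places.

Treynor = (R_P − R_f) / β_P = (13.20% − 2.40%) / 1.6500 = 10.80% / 1.6500 = 6.55%

6.55%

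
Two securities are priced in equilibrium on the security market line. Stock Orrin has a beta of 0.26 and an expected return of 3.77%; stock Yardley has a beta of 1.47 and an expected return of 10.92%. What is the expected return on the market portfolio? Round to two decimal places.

8.14%

Both satisfy E(R) = R_f + β·MRP, so the slope of the SML is
MRP = (10.92% − 3.77%) / (1.47 − 0.26) = 7.15% / 1.21 = 5.9091%
R_f = E(R_Orrin) − β_Orrin·MRP = 3.77% − 0.26 × 5.9091% = 2.2336%
E(R_m) = R_f + MRP = 2.2336% + 5.9091% = 8.14%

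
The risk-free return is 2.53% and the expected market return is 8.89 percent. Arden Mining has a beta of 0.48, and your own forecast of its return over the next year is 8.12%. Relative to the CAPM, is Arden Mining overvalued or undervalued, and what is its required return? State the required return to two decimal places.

MRP = 8.89% − 2.53% = 6.36%
Required return = R_f + β·MRP = 2.53% + 0.48 × 6.36% = 5.58%
Forecast 8.12% > required 5.58% → the stock plots above the SML → undervalued.

Undervalued; required return 5.58%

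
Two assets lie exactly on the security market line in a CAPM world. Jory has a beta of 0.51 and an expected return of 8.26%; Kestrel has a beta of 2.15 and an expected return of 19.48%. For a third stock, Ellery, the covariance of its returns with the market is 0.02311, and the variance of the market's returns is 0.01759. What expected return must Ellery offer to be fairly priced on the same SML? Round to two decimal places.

MRP = (19.48% − 8.26%) / (2.15 − 0.51) = 6.8415%
R_f = 8.26% − 0.51 × 6.8415% = 4.7708%
β_Ellery = Cov / Var(R_m) = 0.02311 / 0.01759 = 1.3138
E(R_Ellery) = R_f + β × MRP = 4.7708% + 1.3138 × 6.8415% = 13.76%

13.76%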